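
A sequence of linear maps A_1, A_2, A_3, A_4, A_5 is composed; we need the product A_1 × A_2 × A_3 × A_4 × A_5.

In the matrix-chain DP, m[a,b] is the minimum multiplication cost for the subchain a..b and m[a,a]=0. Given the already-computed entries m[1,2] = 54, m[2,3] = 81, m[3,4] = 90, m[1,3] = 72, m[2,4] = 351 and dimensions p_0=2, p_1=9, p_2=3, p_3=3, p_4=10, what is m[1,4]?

132

m[1,4] = min over k∈[1,3] of m[1,k]+m[k+1,4]+p_{0}·p_k·p_{4}.
k=1: 0 + 351 + 2·9·10 = 531; k=2: 54 + 90 + 2·3·10 = 204; k=3: 72 + 0 + 2·3·10 = 132.
Minimum: 132 at k=3.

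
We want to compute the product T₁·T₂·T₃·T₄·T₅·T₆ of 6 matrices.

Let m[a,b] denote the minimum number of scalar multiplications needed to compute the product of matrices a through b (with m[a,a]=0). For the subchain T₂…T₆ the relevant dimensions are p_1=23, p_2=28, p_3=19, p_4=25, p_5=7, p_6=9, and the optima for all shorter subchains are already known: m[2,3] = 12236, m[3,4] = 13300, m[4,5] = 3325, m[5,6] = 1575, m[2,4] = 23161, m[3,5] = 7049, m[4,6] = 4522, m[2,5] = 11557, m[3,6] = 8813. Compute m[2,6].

m[2,6] = min over k∈[2,5] of m[2,k]+m[k+1,6]+p_{1}·p_k·p_{6}.
k=2: 0 + 8813 + 23·28·9 = 14609; k=3: 12236 + 4522 + 23·19·9 = 20691; k=4: 23161 + 1575 + 23·25·9 = 29911; k=5: 11557 + 0 + 23·7·9 = 13006.
Minimum: 13006 at k=5.

13006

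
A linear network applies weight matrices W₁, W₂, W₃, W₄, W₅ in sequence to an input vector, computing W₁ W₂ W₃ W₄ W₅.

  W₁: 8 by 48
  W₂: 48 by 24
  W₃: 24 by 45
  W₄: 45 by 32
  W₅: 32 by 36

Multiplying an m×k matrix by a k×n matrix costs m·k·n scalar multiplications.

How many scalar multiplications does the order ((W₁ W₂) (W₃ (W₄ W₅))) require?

106848

(W₁ W₂): 8×48 by 48×24 → 8×24, cost 8·48·24 = 9216
(W₄ W₅): 45×32 by 32×36 → 45×36, cost 45·32·36 = 51840
(W₃ (W₄ W₅)): 24×45 by 45×36 → 24×36, cost 24·45·36 = 38880; cumulative 90720
((W₁ W₂) (W₃ (W₄ W₅))): 8×24 by 24×36 → 8×36, cost 8·24·36 = 6912; cumulative 106848
Total: 106848 scalar multiplications.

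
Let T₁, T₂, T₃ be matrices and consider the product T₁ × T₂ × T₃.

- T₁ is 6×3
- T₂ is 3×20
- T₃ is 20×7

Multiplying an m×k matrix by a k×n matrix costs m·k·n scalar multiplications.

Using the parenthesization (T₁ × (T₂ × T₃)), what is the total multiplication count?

(T₂ × T₃): 3×20 by 20×7 → 3×7, cost 3·20·7 = 420
(T₁ × (T₂ × T₃)): 6×3 by 3×7 → 6×7, cost 6·3·7 = 126; cumulative 546
Total: 546 scalar multiplications.

546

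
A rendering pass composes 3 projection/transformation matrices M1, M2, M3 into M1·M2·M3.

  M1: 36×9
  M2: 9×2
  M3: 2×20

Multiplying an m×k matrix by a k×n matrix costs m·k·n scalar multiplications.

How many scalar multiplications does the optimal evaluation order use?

Order (M1·(M2·M3)): (M2·M3): 9×2 by 2×20 → 9×20, cost 9·2·20 = 360; (M1·(M2·M3)): 36×9 by 9×20 → 36×20, cost 36·9·20 = 6480; cumulative 6840. Total 6840.
Order ((M1·M2)·M3): (M1·M2): 36×9 by 9×2 → 36×2, cost 36·9·2 = 648; ((M1·M2)·M3): 36×2 by 2×20 → 36×20, cost 36·2·20 = 1440; cumulative 2088. Total 2088.
Minimum: 2088.

2088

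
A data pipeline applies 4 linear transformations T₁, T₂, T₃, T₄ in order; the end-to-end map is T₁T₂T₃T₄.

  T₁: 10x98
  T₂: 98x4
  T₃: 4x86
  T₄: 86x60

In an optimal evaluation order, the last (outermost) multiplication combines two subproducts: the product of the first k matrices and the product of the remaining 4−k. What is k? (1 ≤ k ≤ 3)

Adjacent pairs: T₁T₂ = 10·98·4 = 3920; T₂T₃ = 98·4·86 = 33712; T₃T₄ = 4·86·60 = 20640.
Length 3: T₁..T₃: k=1: 0+33712+10·98·86=117992; k=2: 3920+0+10·4·86=7360 → min 7360 | T₂..T₄: k=2: 0+20640+98·4·60=44160; k=3: 33712+0+98·86·60=539392 → min 44160.
Top-level splits: k=1: (T₁..T₁)·(T₂..T₄) → 0+44160+10·98·60 = 102960; k=2: (T₁..T₂)·(T₃..T₄) → 3920+20640+10·4·60 = 26960; k=3: (T₁..T₃)·(T₄..T₄) → 7360+0+10·86·60 = 58960.
Best split is after T₂, i.e. k = 2.

2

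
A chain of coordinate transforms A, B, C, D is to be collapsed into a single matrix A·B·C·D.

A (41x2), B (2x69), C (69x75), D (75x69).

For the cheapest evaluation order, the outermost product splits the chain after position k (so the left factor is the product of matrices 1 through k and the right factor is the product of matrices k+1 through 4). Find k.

Adjacent pairs: AB = 41·2·69 = 5658; BC = 2·69·75 = 10350; CD = 69·75·69 = 357075.
Length 3: A..C: k=1: 0+10350+41·2·75=16500; k=2: 5658+0+41·69·75=217833 → min 16500 | B..D: k=2: 0+357075+2·69·69=366597; k=3: 10350+0+2·75·69=20700 → min 20700.
Top-level splits: k=1: (A..A)·(B..D) → 0+20700+41·2·69 = 26358; k=2: (A..B)·(C..D) → 5658+357075+41·69·69 = 557934; k=3: (A..C)·(D..D) → 16500+0+41·75·69 = 228675.
Best split is after A, i.e. k = 1.

1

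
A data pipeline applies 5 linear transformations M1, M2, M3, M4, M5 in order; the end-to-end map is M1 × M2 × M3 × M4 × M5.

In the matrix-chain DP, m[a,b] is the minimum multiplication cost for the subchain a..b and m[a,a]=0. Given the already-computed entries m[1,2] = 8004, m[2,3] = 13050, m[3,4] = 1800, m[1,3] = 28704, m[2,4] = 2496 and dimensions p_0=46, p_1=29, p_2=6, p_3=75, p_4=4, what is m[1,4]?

7832

m[1,4] = min over k∈[1,3] of m[1,k]+m[k+1,4]+p_{0}·p_k·p_{4}.
k=1: 0 + 2496 + 46·29·4 = 7832; k=2: 8004 + 1800 + 46·6·4 = 10908; k=3: 28704 + 0 + 46·75·4 = 42504.
Minimum: 7832 at k=1.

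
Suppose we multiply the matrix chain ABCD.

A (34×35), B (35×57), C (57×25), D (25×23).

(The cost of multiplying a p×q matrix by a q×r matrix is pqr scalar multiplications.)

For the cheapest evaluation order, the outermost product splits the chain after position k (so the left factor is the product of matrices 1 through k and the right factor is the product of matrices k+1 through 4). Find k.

1

Adjacent pairs: AB = 34·35·57 = 67830; BC = 35·57·25 = 49875; CD = 57·25·23 = 32775.
Length 3: A..C: k=1: 0+49875+34·35·25=79625; k=2: 67830+0+34·57·25=116280 → min 79625 | B..D: k=2: 0+32775+35·57·23=78660; k=3: 49875+0+35·25·23=70000 → min 70000.
Top-level splits: k=1: (A..A)·(B..D) → 0+70000+34·35·23 = 97370; k=2: (A..B)·(C..D) → 67830+32775+34·57·23 = 145179; k=3: (A..C)·(D..D) → 79625+0+34·25·23 = 99175.
Best split is after A, i.e. k = 1.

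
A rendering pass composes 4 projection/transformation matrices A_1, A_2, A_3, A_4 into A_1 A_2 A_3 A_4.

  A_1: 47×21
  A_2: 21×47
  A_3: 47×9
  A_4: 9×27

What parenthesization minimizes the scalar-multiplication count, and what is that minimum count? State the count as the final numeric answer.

Adjacent pairs: A_1A_2 = 47·21·47 = 46389; A_2A_3 = 21·47·9 = 8883; A_3A_4 = 47·9·27 = 11421.
Length 3: A_1..A_3: k=1: 0+8883+47·21·9=17766; k=2: 46389+0+47·47·9=66270 → min 17766 | A_2..A_4: k=2: 0+11421+21·47·27=38070; k=3: 8883+0+21·9·27=13986 → min 13986.
Length 4: A_1..A_4: k=1: 0+13986+47·21·27=40635; k=2: 46389+11421+47·47·27=117453; k=3: 17766+0+47·9·27=29187 → min 29187.
Optimal parenthesization: ((A_1 (A_2 A_3)) A_4) with cost 29187.

29187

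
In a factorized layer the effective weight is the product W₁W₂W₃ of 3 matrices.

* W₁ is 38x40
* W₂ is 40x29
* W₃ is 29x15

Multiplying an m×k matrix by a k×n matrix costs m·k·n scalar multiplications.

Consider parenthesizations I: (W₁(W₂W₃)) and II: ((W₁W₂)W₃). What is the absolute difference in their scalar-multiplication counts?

20410

Order I = (W₁(W₂W₃)): (W₂W₃): 40×29 by 29×15 → 40×15, cost 40·29·15 = 17400; (W₁(W₂W₃)): 38×40 by 40×15 → 38×15, cost 38·40·15 = 22800; cumulative 40200. Total 40200.
Order II = ((W₁W₂)W₃): (W₁W₂): 38×40 by 40×29 → 38×29, cost 38·40·29 = 44080; ((W₁W₂)W₃): 38×29 by 29×15 → 38×15, cost 38·29·15 = 16530; cumulative 60610. Total 60610.
Difference: |40200 − 60610| = 20410.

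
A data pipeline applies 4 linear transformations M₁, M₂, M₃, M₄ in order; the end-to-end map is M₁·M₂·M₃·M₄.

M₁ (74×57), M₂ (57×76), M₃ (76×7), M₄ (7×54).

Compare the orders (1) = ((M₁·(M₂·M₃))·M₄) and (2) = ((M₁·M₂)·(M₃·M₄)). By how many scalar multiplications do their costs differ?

565170

Order (1) = ((M₁·(M₂·M₃))·M₄): (M₂·M₃): 57×76 by 76×7 → 57×7, cost 57·76·7 = 30324; (M₁·(M₂·M₃)): 74×57 by 57×7 → 74×7, cost 74·57·7 = 29526; cumulative 59850; ((M₁·(M₂·M₃))·M₄): 74×7 by 7×54 → 74×54, cost 74·7·54 = 27972; cumulative 87822. Total 87822.
Order (2) = ((M₁·M₂)·(M₃·M₄)): (M₁·M₂): 74×57 by 57×76 → 74×76, cost 74·57·76 = 320568; (M₃·M₄): 76×7 by 7×54 → 76×54, cost 76·7·54 = 28728; ((M₁·M₂)·(M₃·M₄)): 74×76 by 76×54 → 74×54, cost 74·76·54 = 303696; cumulative 652992. Total 652992.
Difference: |87822 − 652992| = 565170.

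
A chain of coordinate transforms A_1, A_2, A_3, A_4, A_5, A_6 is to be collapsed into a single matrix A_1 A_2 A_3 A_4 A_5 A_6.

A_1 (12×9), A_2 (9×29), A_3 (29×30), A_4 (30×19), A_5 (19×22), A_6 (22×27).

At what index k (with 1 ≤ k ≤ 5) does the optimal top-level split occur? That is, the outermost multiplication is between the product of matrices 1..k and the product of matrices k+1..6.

1

Adjacent pairs: A_1A_2 = 12·9·29 = 3132; A_2A_3 = 9·29·30 = 7830; A_3A_4 = 29·30·19 = 16530; A_4A_5 = 30·19·22 = 12540; A_5A_6 = 19·22·27 = 11286.
Length 3: A_1..A_3: k=1: 0+7830+12·9·30=11070; k=2: 3132+0+12·29·30=13572 → min 11070 | A_2..A_4: k=2: 0+16530+9·29·19=21489; k=3: 7830+0+9·30·19=12960 → min 12960 | A_3..A_5: k=3: 0+12540+29·30·22=31680; k=4: 16530+0+29·19·22=28652 → min 28652 | A_4..A_6: k=4: 0+11286+30·19·27=26676; k=5: 12540+0+30·22·27=30360 → min 26676.
Length 4: A_1..A_4: k=1: 0+12960+12·9·19=15012; k=2: 3132+16530+12·29·19=26274; k=3: 11070+0+12·30·19=17910 → min 15012 | A_2..A_5: k=2: 0+28652+9·29·22=34394; k=3: 7830+12540+9·30·22=26310; k=4: 12960+0+9·19·22=16722 → min 16722 | A_3..A_6: k=3: 0+26676+29·30·27=50166; k=4: 16530+11286+29·19·27=42693; k=5: 28652+0+29·22·27=45878 → min 42693.
Length 5: A_1..A_5: k=1: 0+16722+12·9·22=19098; k=2: 3132+28652+12·29·22=39440; k=3: 11070+12540+12·30·22=31530; k=4: 15012+0+12·19·22=20028 → min 19098 | A_2..A_6: k=2: 0+42693+9·29·27=49740; k=3: 7830+26676+9·30·27=41796; k=4: 12960+11286+9·19·27=28863; k=5: 16722+0+9·22·27=22068 → min 22068.
Top-level splits: k=1: (A_1..A_1)·(A_2..A_6) → 0+22068+12·9·27 = 24984; k=2: (A_1..A_2)·(A_3..A_6) → 3132+42693+12·29·27 = 55221; k=3: (A_1..A_3)·(A_4..A_6) → 11070+26676+12·30·27 = 47466; k=4: (A_1..A_4)·(A_5..A_6) → 15012+11286+12·19·27 = 32454; k=5: (A_1..A_5)·(A_6..A_6) → 19098+0+12·22·27 = 26226.
Best split is after A_1, i.e. k = 1.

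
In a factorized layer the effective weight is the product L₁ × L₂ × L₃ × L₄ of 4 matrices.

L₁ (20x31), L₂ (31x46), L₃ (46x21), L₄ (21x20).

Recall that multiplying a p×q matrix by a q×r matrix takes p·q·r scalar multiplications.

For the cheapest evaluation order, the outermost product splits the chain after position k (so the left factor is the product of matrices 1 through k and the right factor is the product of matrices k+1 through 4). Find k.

3

Adjacent pairs: L₁L₂ = 20·31·46 = 28520; L₂L₃ = 31·46·21 = 29946; L₃L₄ = 46·21·20 = 19320.
Length 3: L₁..L₃: k=1: 0+29946+20·31·21=42966; k=2: 28520+0+20·46·21=47840 → min 42966 | L₂..L₄: k=2: 0+19320+31·46·20=47840; k=3: 29946+0+31·21·20=42966 → min 42966.
Top-level splits: k=1: (L₁..L₁)·(L₂..L₄) → 0+42966+20·31·20 = 55366; k=2: (L₁..L₂)·(L₃..L₄) → 28520+19320+20·46·20 = 66240; k=3: (L₁..L₃)·(L₄..L₄) → 42966+0+20·21·20 = 51366.
Best split is after L₃, i.e. k = 3.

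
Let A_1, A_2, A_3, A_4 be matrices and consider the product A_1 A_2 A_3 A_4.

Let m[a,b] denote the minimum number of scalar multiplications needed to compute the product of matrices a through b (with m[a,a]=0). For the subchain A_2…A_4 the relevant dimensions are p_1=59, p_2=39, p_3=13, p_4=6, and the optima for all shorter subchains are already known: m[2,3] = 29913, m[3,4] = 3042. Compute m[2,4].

16848

m[2,4] = min over k∈[2,3] of m[2,k]+m[k+1,4]+p_{1}·p_k·p_{4}.
k=2: 0 + 3042 + 59·39·6 = 16848; k=3: 29913 + 0 + 59·13·6 = 34515.
Minimum: 16848 at k=2.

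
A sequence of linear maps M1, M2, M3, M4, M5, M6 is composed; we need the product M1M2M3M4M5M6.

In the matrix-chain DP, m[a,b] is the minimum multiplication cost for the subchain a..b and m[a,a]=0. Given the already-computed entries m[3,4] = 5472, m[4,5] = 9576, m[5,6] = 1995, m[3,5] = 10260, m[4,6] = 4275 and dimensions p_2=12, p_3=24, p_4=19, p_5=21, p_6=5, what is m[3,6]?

m[3,6] = min over k∈[3,5] of m[3,k]+m[k+1,6]+p_{2}·p_k·p_{6}.
k=3: 0 + 4275 + 12·24·5 = 5715; k=4: 5472 + 1995 + 12·19·5 = 8607; k=5: 10260 + 0 + 12·21·5 = 11520.
Minimum: 5715 at k=3.

5715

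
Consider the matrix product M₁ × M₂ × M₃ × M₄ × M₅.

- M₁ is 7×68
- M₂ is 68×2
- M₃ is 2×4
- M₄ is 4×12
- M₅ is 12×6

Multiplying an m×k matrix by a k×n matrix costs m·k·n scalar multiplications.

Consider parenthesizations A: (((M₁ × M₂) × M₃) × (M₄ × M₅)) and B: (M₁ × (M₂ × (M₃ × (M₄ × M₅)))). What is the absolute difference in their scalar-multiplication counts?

Order A = (((M₁ × M₂) × M₃) × (M₄ × M₅)): (M₁ × M₂): 7×68 by 68×2 → 7×2, cost 7·68·2 = 952; ((M₁ × M₂) × M₃): 7×2 by 2×4 → 7×4, cost 7·2·4 = 56; cumulative 1008; (M₄ × M₅): 4×12 by 12×6 → 4×6, cost 4·12·6 = 288; (((M₁ × M₂) × M₃) × (M₄ × M₅)): 7×4 by 4×6 → 7×6, cost 7·4·6 = 168; cumulative 1464. Total 1464.
Order B = (M₁ × (M₂ × (M₃ × (M₄ × M₅)))): (M₄ × M₅): 4×12 by 12×6 → 4×6, cost 4·12·6 = 288; (M₃ × (M₄ × M₅)): 2×4 by 4×6 → 2×6, cost 2·4·6 = 48; cumulative 336; (M₂ × (M₃ × (M₄ × M₅))): 68×2 by 2×6 → 68×6, cost 68·2·6 = 816; cumulative 1152; (M₁ × (M₂ × (M₃ × (M₄ × M₅)))): 7×68 by 68×6 → 7×6, cost 7·68·6 = 2856; cumulative 4008. Total 4008.
Difference: |1464 − 4008| = 2544.

2544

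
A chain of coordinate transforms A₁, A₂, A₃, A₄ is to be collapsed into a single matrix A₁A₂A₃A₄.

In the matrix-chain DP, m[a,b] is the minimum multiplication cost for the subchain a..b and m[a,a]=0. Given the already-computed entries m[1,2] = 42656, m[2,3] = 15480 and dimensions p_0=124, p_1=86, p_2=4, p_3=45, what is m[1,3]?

64976

m[1,3] = min over k∈[1,2] of m[1,k]+m[k+1,3]+p_{0}·p_k·p_{3}.
k=1: 0 + 15480 + 124·86·45 = 495360; k=2: 42656 + 0 + 124·4·45 = 64976.
Minimum: 64976 at k=2.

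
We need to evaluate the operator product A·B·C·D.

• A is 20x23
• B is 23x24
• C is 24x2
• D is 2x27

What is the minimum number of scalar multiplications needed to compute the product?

3104

Adjacent pairs: AB = 20·23·24 = 11040; BC = 23·24·2 = 1104; CD = 24·2·27 = 1296.
Length 3: A..C: k=1: 0+1104+20·23·2=2024; k=2: 11040+0+20·24·2=12000 → min 2024 | B..D: k=2: 0+1296+23·24·27=16200; k=3: 1104+0+23·2·27=2346 → min 2346.
Length 4: A..D: k=1: 0+2346+20·23·27=14766; k=2: 11040+1296+20·24·27=25296; k=3: 2024+0+20·2·27=3104 → min 3104.
Optimal order: ((A·(B·C))·D) with cost 3104.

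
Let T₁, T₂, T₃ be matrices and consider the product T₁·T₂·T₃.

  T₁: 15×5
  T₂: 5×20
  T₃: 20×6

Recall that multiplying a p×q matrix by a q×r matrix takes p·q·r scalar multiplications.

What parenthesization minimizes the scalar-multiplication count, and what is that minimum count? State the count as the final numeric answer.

1050

(T₁·(T₂·T₃)): cost 1050.
((T₁·T₂)·T₃): cost 3300.
Optimal: (T₁·(T₂·T₃)) with cost 1050.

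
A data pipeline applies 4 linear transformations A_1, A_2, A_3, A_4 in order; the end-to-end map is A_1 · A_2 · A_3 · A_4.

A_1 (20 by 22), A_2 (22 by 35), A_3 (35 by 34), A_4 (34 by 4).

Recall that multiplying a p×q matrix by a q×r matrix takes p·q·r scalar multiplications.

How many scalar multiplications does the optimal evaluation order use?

Adjacent pairs: A_1A_2 = 20·22·35 = 15400; A_2A_3 = 22·35·34 = 26180; A_3A_4 = 35·34·4 = 4760.
Length 3: A_1..A_3: k=1: 0+26180+20·22·34=41140; k=2: 15400+0+20·35·34=39200 → min 39200 | A_2..A_4: k=2: 0+4760+22·35·4=7840; k=3: 26180+0+22·34·4=29172 → min 7840.
Length 4: A_1..A_4: k=1: 0+7840+20·22·4=9600; k=2: 15400+4760+20·35·4=22960; k=3: 39200+0+20·34·4=41920 → min 9600.
Optimal order: (A_1 · (A_2 · (A_3 · A_4))) with cost 9600.

9600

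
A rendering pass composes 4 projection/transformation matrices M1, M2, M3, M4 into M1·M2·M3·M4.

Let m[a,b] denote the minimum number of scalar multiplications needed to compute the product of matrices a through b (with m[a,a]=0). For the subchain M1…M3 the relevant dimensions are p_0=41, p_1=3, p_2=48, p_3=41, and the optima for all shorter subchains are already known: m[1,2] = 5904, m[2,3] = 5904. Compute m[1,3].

m[1,3] = min over k∈[1,2] of m[1,k]+m[k+1,3]+p_{0}·p_k·p_{3}.
k=1: 0 + 5904 + 41·3·41 = 10947; k=2: 5904 + 0 + 41·48·41 = 86592.
Minimum: 10947 at k=1.

10947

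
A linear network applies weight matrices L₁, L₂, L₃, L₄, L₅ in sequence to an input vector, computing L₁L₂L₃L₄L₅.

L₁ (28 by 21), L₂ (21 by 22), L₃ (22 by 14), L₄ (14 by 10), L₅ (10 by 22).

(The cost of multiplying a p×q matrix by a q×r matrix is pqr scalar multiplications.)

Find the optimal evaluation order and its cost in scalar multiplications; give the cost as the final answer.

19740

Adjacent pairs: L₁L₂ = 28·21·22 = 12936; L₂L₃ = 21·22·14 = 6468; L₃L₄ = 22·14·10 = 3080; L₄L₅ = 14·10·22 = 3080.
Length 3: L₁..L₃: k=1: 0+6468+28·21·14=14700; k=2: 12936+0+28·22·14=21560 → min 14700 | L₂..L₄: k=2: 0+3080+21·22·10=7700; k=3: 6468+0+21·14·10=9408 → min 7700 | L₃..L₅: k=3: 0+3080+22·14·22=9856; k=4: 3080+0+22·10·22=7920 → min 7920.
Length 4: L₁..L₄: k=1: 0+7700+28·21·10=13580; k=2: 12936+3080+28·22·10=22176; k=3: 14700+0+28·14·10=18620 → min 13580 | L₂..L₅: k=2: 0+7920+21·22·22=18084; k=3: 6468+3080+21·14·22=16016; k=4: 7700+0+21·10·22=12320 → min 12320.
Length 5: L₁..L₅: k=1: 0+12320+28·21·22=25256; k=2: 12936+7920+28·22·22=34408; k=3: 14700+3080+28·14·22=26404; k=4: 13580+0+28·10·22=19740 → min 19740.
Optimal parenthesization: ((L₁(L₂(L₃L₄)))L₅) with cost 19740.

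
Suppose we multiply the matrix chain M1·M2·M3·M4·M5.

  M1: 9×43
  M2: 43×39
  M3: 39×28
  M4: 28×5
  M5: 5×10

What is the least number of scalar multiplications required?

Adjacent pairs: M1M2 = 9·43·39 = 15093; M2M3 = 43·39·28 = 46956; M3M4 = 39·28·5 = 5460; M4M5 = 28·5·10 = 1400.
Length 3: M1..M3: k=1: 0+46956+9·43·28=57792; k=2: 15093+0+9·39·28=24921 → min 24921 | M2..M4: k=2: 0+5460+43·39·5=13845; k=3: 46956+0+43·28·5=52976 → min 13845 | M3..M5: k=3: 0+1400+39·28·10=12320; k=4: 5460+0+39·5·10=7410 → min 7410.
Length 4: M1..M4: k=1: 0+13845+9·43·5=15780; k=2: 15093+5460+9·39·5=22308; k=3: 24921+0+9·28·5=26181 → min 15780 | M2..M5: k=2: 0+7410+43·39·10=24180; k=3: 46956+1400+43·28·10=60396; k=4: 13845+0+43·5·10=15995 → min 15995.
Length 5: M1..M5: k=1: 0+15995+9·43·10=19865; k=2: 15093+7410+9·39·10=26013; k=3: 24921+1400+9·28·10=28841; k=4: 15780+0+9·5·10=16230 → min 16230.
Optimal order: ((M1·(M2·(M3·M4)))·M5) with cost 16230.

16230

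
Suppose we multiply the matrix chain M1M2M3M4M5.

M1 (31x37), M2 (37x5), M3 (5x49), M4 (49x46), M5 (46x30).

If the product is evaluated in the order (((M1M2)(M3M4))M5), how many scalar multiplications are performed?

66915

(M1M2): 31×37 by 37×5 → 31×5, cost 31·37·5 = 5735
(M3M4): 5×49 by 49×46 → 5×46, cost 5·49·46 = 11270
((M1M2)(M3M4)): 31×5 by 5×46 → 31×46, cost 31·5·46 = 7130; cumulative 24135
(((M1M2)(M3M4))M5): 31×46 by 46×30 → 31×30, cost 31·46·30 = 42780; cumulative 66915
Total: 66915 scalar multiplications.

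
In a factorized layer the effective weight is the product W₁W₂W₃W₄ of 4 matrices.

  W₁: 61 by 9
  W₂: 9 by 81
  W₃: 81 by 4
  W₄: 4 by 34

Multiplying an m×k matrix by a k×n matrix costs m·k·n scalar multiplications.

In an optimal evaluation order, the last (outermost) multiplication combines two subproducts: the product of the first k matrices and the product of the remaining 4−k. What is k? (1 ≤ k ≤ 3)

3

Adjacent pairs: W₁W₂ = 61·9·81 = 44469; W₂W₃ = 9·81·4 = 2916; W₃W₄ = 81·4·34 = 11016.
Length 3: W₁..W₃: k=1: 0+2916+61·9·4=5112; k=2: 44469+0+61·81·4=64233 → min 5112 | W₂..W₄: k=2: 0+11016+9·81·34=35802; k=3: 2916+0+9·4·34=4140 → min 4140.
Top-level splits: k=1: (W₁..W₁)·(W₂..W₄) → 0+4140+61·9·34 = 22806; k=2: (W₁..W₂)·(W₃..W₄) → 44469+11016+61·81·34 = 223479; k=3: (W₁..W₃)·(W₄..W₄) → 5112+0+61·4·34 = 13408.
Best split is after W₃, i.e. k = 3.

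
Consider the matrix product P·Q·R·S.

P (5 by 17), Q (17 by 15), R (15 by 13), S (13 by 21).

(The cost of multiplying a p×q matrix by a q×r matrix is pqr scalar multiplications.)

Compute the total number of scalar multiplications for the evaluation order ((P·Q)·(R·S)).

6945

(P·Q): 5×17 by 17×15 → 5×15, cost 5·17·15 = 1275
(R·S): 15×13 by 13×21 → 15×21, cost 15·13·21 = 4095
((P·Q)·(R·S)): 5×15 by 15×21 → 5×21, cost 5·15·21 = 1575; cumulative 6945
Total: 6945 scalar multiplications.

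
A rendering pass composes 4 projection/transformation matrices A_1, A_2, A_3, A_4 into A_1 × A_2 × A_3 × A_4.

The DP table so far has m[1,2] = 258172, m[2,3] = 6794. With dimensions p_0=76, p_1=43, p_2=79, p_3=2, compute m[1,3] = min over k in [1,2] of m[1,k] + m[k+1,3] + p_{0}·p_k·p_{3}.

m[1,3] = min over k∈[1,2] of m[1,k]+m[k+1,3]+p_{0}·p_k·p_{3}.
k=1: 0 + 6794 + 76·43·2 = 13330; k=2: 258172 + 0 + 76·79·2 = 270180.
Minimum: 13330 at k=1.

13330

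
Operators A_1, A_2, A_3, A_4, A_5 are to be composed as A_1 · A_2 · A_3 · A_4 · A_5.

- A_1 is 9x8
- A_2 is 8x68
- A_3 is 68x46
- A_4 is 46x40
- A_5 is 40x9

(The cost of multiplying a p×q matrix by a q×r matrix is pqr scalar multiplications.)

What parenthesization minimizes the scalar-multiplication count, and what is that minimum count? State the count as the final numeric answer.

43272

Adjacent pairs: A_1A_2 = 9·8·68 = 4896; A_2A_3 = 8·68·46 = 25024; A_3A_4 = 68·46·40 = 125120; A_4A_5 = 46·40·9 = 16560.
Length 3: A_1..A_3: k=1: 0+25024+9·8·46=28336; k=2: 4896+0+9·68·46=33048 → min 28336 | A_2..A_4: k=2: 0+125120+8·68·40=146880; k=3: 25024+0+8·46·40=39744 → min 39744 | A_3..A_5: k=3: 0+16560+68·46·9=44712; k=4: 125120+0+68·40·9=149600 → min 44712.
Length 4: A_1..A_4: k=1: 0+39744+9·8·40=42624; k=2: 4896+125120+9·68·40=154496; k=3: 28336+0+9·46·40=44896 → min 42624 | A_2..A_5: k=2: 0+44712+8·68·9=49608; k=3: 25024+16560+8·46·9=44896; k=4: 39744+0+8·40·9=42624 → min 42624.
Length 5: A_1..A_5: k=1: 0+42624+9·8·9=43272; k=2: 4896+44712+9·68·9=55116; k=3: 28336+16560+9·46·9=48622; k=4: 42624+0+9·40·9=45864 → min 43272.
Optimal parenthesization: (A_1 · (((A_2 · A_3) · A_4) · A_5)) with cost 43272.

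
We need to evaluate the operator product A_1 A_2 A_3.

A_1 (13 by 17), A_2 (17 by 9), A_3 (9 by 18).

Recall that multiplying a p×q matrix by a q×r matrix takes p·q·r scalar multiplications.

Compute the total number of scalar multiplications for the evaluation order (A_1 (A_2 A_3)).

(A_2 A_3): 17×9 by 9×18 → 17×18, cost 17·9·18 = 2754
(A_1 (A_2 A_3)): 13×17 by 17×18 → 13×18, cost 13·17·18 = 3978; cumulative 6732
Total: 6732 scalar multiplications.

6732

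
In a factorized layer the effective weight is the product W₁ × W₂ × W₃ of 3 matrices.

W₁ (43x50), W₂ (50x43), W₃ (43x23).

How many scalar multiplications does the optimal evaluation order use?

Order (W₁ × (W₂ × W₃)): (W₂ × W₃): 50×43 by 43×23 → 50×23, cost 50·43·23 = 49450; (W₁ × (W₂ × W₃)): 43×50 by 50×23 → 43×23, cost 43·50·23 = 49450; cumulative 98900. Total 98900.
Order ((W₁ × W₂) × W₃): (W₁ × W₂): 43×50 by 50×43 → 43×43, cost 43·50·43 = 92450; ((W₁ × W₂) × W₃): 43×43 by 43×23 → 43×23, cost 43·43·23 = 42527; cumulative 134977. Total 134977.
Minimum: 98900.

98900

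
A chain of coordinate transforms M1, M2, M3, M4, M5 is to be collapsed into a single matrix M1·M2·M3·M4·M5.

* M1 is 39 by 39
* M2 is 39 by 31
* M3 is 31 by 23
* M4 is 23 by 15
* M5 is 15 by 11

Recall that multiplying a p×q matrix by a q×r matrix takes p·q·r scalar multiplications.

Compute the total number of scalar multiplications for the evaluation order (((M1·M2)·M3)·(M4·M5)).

88620

(M1·M2): 39×39 by 39×31 → 39×31, cost 39·39·31 = 47151
((M1·M2)·M3): 39×31 by 31×23 → 39×23, cost 39·31·23 = 27807; cumulative 74958
(M4·M5): 23×15 by 15×11 → 23×11, cost 23·15·11 = 3795
(((M1·M2)·M3)·(M4·M5)): 39×23 by 23×11 → 39×11, cost 39·23·11 = 9867; cumulative 88620
Total: 88620 scalar multiplications.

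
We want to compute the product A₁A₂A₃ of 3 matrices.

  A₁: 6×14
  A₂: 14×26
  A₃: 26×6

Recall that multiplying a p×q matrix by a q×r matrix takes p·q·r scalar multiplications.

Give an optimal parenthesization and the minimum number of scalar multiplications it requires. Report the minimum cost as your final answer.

(A₁(A₂A₃)): cost 2688.
((A₁A₂)A₃): cost 3120.
Optimal: (A₁(A₂A₃)) with cost 2688.

2688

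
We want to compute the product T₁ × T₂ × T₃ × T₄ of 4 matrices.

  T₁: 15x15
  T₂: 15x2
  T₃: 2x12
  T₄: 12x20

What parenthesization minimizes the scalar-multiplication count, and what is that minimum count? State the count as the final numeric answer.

1530

Adjacent pairs: T₁T₂ = 15·15·2 = 450; T₂T₃ = 15·2·12 = 360; T₃T₄ = 2·12·20 = 480.
Length 3: T₁..T₃: k=1: 0+360+15·15·12=3060; k=2: 450+0+15·2·12=810 → min 810 | T₂..T₄: k=2: 0+480+15·2·20=1080; k=3: 360+0+15·12·20=3960 → min 1080.
Length 4: T₁..T₄: k=1: 0+1080+15·15·20=5580; k=2: 450+480+15·2·20=1530; k=3: 810+0+15·12·20=4410 → min 1530.
Optimal parenthesization: ((T₁ × T₂) × (T₃ × T₄)) with cost 1530.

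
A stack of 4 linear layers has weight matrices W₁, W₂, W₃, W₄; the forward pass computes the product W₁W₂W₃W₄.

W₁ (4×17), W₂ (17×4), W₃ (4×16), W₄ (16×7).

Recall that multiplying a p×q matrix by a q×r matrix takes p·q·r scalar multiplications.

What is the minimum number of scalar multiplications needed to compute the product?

Adjacent pairs: W₁W₂ = 4·17·4 = 272; W₂W₃ = 17·4·16 = 1088; W₃W₄ = 4·16·7 = 448.
Length 3: W₁..W₃: k=1: 0+1088+4·17·16=2176; k=2: 272+0+4·4·16=528 → min 528 | W₂..W₄: k=2: 0+448+17·4·7=924; k=3: 1088+0+17·16·7=2992 → min 924.
Length 4: W₁..W₄: k=1: 0+924+4·17·7=1400; k=2: 272+448+4·4·7=832; k=3: 528+0+4·16·7=976 → min 832.
Optimal order: ((W₁W₂)(W₃W₄)) with cost 832.

832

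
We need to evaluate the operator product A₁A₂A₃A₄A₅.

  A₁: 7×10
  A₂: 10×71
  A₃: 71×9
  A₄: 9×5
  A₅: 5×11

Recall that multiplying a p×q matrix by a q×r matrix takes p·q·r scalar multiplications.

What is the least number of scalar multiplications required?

7480

Adjacent pairs: A₁A₂ = 7·10·71 = 4970; A₂A₃ = 10·71·9 = 6390; A₃A₄ = 71·9·5 = 3195; A₄A₅ = 9·5·11 = 495.
Length 3: A₁..A₃: k=1: 0+6390+7·10·9=7020; k=2: 4970+0+7·71·9=9443 → min 7020 | A₂..A₄: k=2: 0+3195+10·71·5=6745; k=3: 6390+0+10·9·5=6840 → min 6745 | A₃..A₅: k=3: 0+495+71·9·11=7524; k=4: 3195+0+71·5·11=7100 → min 7100.
Length 4: A₁..A₄: k=1: 0+6745+7·10·5=7095; k=2: 4970+3195+7·71·5=10650; k=3: 7020+0+7·9·5=7335 → min 7095 | A₂..A₅: k=2: 0+7100+10·71·11=14910; k=3: 6390+495+10·9·11=7875; k=4: 6745+0+10·5·11=7295 → min 7295.
Length 5: A₁..A₅: k=1: 0+7295+7·10·11=8065; k=2: 4970+7100+7·71·11=17537; k=3: 7020+495+7·9·11=8208; k=4: 7095+0+7·5·11=7480 → min 7480.
Optimal order: ((A₁(A₂(A₃A₄)))A₅) with cost 7480.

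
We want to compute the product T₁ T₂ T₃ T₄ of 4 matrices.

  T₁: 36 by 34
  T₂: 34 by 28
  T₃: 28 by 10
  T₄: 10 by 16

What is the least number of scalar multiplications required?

Adjacent pairs: T₁T₂ = 36·34·28 = 34272; T₂T₃ = 34·28·10 = 9520; T₃T₄ = 28·10·16 = 4480.
Length 3: T₁..T₃: k=1: 0+9520+36·34·10=21760; k=2: 34272+0+36·28·10=44352 → min 21760 | T₂..T₄: k=2: 0+4480+34·28·16=19712; k=3: 9520+0+34·10·16=14960 → min 14960.
Length 4: T₁..T₄: k=1: 0+14960+36·34·16=34544; k=2: 34272+4480+36·28·16=54880; k=3: 21760+0+36·10·16=27520 → min 27520.
Optimal order: ((T₁ (T₂ T₃)) T₄) with cost 27520.

27520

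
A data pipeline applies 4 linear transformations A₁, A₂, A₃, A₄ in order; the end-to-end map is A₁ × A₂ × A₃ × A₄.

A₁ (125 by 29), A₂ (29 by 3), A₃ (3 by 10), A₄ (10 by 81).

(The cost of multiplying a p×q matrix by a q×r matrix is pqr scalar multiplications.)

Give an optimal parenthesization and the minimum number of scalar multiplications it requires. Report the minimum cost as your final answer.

Adjacent pairs: A₁A₂ = 125·29·3 = 10875; A₂A₃ = 29·3·10 = 870; A₃A₄ = 3·10·81 = 2430.
Length 3: A₁..A₃: k=1: 0+870+125·29·10=37120; k=2: 10875+0+125·3·10=14625 → min 14625 | A₂..A₄: k=2: 0+2430+29·3·81=9477; k=3: 870+0+29·10·81=24360 → min 9477.
Length 4: A₁..A₄: k=1: 0+9477+125·29·81=303102; k=2: 10875+2430+125·3·81=43680; k=3: 14625+0+125·10·81=115875 → min 43680.
Optimal parenthesization: ((A₁ × A₂) × (A₃ × A₄)) with cost 43680.

43680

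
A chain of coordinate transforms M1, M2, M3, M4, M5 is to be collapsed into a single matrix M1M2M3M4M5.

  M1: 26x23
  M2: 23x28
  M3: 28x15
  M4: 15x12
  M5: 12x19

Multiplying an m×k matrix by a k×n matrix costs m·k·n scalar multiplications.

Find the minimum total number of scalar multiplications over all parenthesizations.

Adjacent pairs: M1M2 = 26·23·28 = 16744; M2M3 = 23·28·15 = 9660; M3M4 = 28·15·12 = 5040; M4M5 = 15·12·19 = 3420.
Length 3: M1..M3: k=1: 0+9660+26·23·15=18630; k=2: 16744+0+26·28·15=27664 → min 18630 | M2..M4: k=2: 0+5040+23·28·12=12768; k=3: 9660+0+23·15·12=13800 → min 12768 | M3..M5: k=3: 0+3420+28·15·19=11400; k=4: 5040+0+28·12·19=11424 → min 11400.
Length 4: M1..M4: k=1: 0+12768+26·23·12=19944; k=2: 16744+5040+26·28·12=30520; k=3: 18630+0+26·15·12=23310 → min 19944 | M2..M5: k=2: 0+11400+23·28·19=23636; k=3: 9660+3420+23·15·19=19635; k=4: 12768+0+23·12·19=18012 → min 18012.
Length 5: M1..M5: k=1: 0+18012+26·23·19=29374; k=2: 16744+11400+26·28·19=41976; k=3: 18630+3420+26·15·19=29460; k=4: 19944+0+26·12·19=25872 → min 25872.
Optimal order: ((M1(M2(M3M4)))M5) with cost 25872.

25872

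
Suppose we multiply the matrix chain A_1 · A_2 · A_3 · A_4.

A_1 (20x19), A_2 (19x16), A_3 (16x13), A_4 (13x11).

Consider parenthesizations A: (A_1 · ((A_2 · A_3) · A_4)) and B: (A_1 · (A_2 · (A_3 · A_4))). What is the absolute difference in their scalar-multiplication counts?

Order A = (A_1 · ((A_2 · A_3) · A_4)): (A_2 · A_3): 19×16 by 16×13 → 19×13, cost 19·16·13 = 3952; ((A_2 · A_3) · A_4): 19×13 by 13×11 → 19×11, cost 19·13·11 = 2717; cumulative 6669; (A_1 · ((A_2 · A_3) · A_4)): 20×19 by 19×11 → 20×11, cost 20·19·11 = 4180; cumulative 10849. Total 10849.
Order B = (A_1 · (A_2 · (A_3 · A_4))): (A_3 · A_4): 16×13 by 13×11 → 16×11, cost 16·13·11 = 2288; (A_2 · (A_3 · A_4)): 19×16 by 16×11 → 19×11, cost 19·16·11 = 3344; cumulative 5632; (A_1 · (A_2 · (A_3 · A_4))): 20×19 by 19×11 → 20×11, cost 20·19·11 = 4180; cumulative 9812. Total 9812.
Difference: |10849 − 9812| = 1037.

1037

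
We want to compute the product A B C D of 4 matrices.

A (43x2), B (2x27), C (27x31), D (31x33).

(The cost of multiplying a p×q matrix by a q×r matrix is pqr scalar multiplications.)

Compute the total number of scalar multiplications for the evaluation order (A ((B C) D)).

6558

(B C): 2×27 by 27×31 → 2×31, cost 2·27·31 = 1674
((B C) D): 2×31 by 31×33 → 2×33, cost 2·31·33 = 2046; cumulative 3720
(A ((B C) D)): 43×2 by 2×33 → 43×33, cost 43·2·33 = 2838; cumulative 6558
Total: 6558 scalar multiplications.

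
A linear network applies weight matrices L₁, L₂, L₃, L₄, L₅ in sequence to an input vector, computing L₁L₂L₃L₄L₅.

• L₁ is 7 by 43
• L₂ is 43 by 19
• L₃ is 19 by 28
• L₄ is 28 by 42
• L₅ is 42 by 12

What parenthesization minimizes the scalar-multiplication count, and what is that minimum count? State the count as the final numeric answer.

Adjacent pairs: L₁L₂ = 7·43·19 = 5719; L₂L₃ = 43·19·28 = 22876; L₃L₄ = 19·28·42 = 22344; L₄L₅ = 28·42·12 = 14112.
Length 3: L₁..L₃: k=1: 0+22876+7·43·28=31304; k=2: 5719+0+7·19·28=9443 → min 9443 | L₂..L₄: k=2: 0+22344+43·19·42=56658; k=3: 22876+0+43·28·42=73444 → min 56658 | L₃..L₅: k=3: 0+14112+19·28·12=20496; k=4: 22344+0+19·42·12=31920 → min 20496.
Length 4: L₁..L₄: k=1: 0+56658+7·43·42=69300; k=2: 5719+22344+7·19·42=33649; k=3: 9443+0+7·28·42=17675 → min 17675 | L₂..L₅: k=2: 0+20496+43·19·12=30300; k=3: 22876+14112+43·28·12=51436; k=4: 56658+0+43·42·12=78330 → min 30300.
Length 5: L₁..L₅: k=1: 0+30300+7·43·12=33912; k=2: 5719+20496+7·19·12=27811; k=3: 9443+14112+7·28·12=25907; k=4: 17675+0+7·42·12=21203 → min 21203.
Optimal parenthesization: ((((L₁L₂)L₃)L₄)L₅) with cost 21203.

21203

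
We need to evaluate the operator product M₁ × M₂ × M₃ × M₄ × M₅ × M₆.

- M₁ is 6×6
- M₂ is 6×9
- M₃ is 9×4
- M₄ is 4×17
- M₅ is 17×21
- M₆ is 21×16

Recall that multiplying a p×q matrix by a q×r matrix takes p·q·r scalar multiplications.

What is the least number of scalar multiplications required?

Adjacent pairs: M₁M₂ = 6·6·9 = 324; M₂M₃ = 6·9·4 = 216; M₃M₄ = 9·4·17 = 612; M₄M₅ = 4·17·21 = 1428; M₅M₆ = 17·21·16 = 5712.
Length 3: M₁..M₃: k=1: 0+216+6·6·4=360; k=2: 324+0+6·9·4=540 → min 360 | M₂..M₄: k=2: 0+612+6·9·17=1530; k=3: 216+0+6·4·17=624 → min 624 | M₃..M₅: k=3: 0+1428+9·4·21=2184; k=4: 612+0+9·17·21=3825 → min 2184 | M₄..M₆: k=4: 0+5712+4·17·16=6800; k=5: 1428+0+4·21·16=2772 → min 2772.
Length 4: M₁..M₄: k=1: 0+624+6·6·17=1236; k=2: 324+612+6·9·17=1854; k=3: 360+0+6·4·17=768 → min 768 | M₂..M₅: k=2: 0+2184+6·9·21=3318; k=3: 216+1428+6·4·21=2148; k=4: 624+0+6·17·21=2766 → min 2148 | M₃..M₆: k=3: 0+2772+9·4·16=3348; k=4: 612+5712+9·17·16=8772; k=5: 2184+0+9·21·16=5208 → min 3348.
Length 5: M₁..M₅: k=1: 0+2148+6·6·21=2904; k=2: 324+2184+6·9·21=3642; k=3: 360+1428+6·4·21=2292; k=4: 768+0+6·17·21=2910 → min 2292 | M₂..M₆: k=2: 0+3348+6·9·16=4212; k=3: 216+2772+6·4·16=3372; k=4: 624+5712+6·17·16=7968; k=5: 2148+0+6·21·16=4164 → min 3372.
Length 6: M₁..M₆: k=1: 0+3372+6·6·16=3948; k=2: 324+3348+6·9·16=4536; k=3: 360+2772+6·4·16=3516; k=4: 768+5712+6·17·16=8112; k=5: 2292+0+6·21·16=4308 → min 3516.
Optimal order: ((M₁ × (M₂ × M₃)) × ((M₄ × M₅) × M₆)) with cost 3516.

3516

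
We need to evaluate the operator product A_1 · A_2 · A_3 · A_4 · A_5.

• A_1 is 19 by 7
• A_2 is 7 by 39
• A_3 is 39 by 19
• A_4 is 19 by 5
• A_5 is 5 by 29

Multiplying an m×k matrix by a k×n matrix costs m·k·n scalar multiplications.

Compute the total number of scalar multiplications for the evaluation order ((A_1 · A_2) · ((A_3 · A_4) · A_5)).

36036

(A_1 · A_2): 19×7 by 7×39 → 19×39, cost 19·7·39 = 5187
(A_3 · A_4): 39×19 by 19×5 → 39×5, cost 39·19·5 = 3705
((A_3 · A_4) · A_5): 39×5 by 5×29 → 39×29, cost 39·5·29 = 5655; cumulative 9360
((A_1 · A_2) · ((A_3 · A_4) · A_5)): 19×39 by 39×29 → 19×29, cost 19·39·29 = 21489; cumulative 36036
Total: 36036 scalar multiplications.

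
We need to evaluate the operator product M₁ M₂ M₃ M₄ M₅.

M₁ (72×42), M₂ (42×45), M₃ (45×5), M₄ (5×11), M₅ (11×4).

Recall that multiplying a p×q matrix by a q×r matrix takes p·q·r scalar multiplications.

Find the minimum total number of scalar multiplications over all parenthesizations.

Adjacent pairs: M₁M₂ = 72·42·45 = 136080; M₂M₃ = 42·45·5 = 9450; M₃M₄ = 45·5·11 = 2475; M₄M₅ = 5·11·4 = 220.
Length 3: M₁..M₃: k=1: 0+9450+72·42·5=24570; k=2: 136080+0+72·45·5=152280 → min 24570 | M₂..M₄: k=2: 0+2475+42·45·11=23265; k=3: 9450+0+42·5·11=11760 → min 11760 | M₃..M₅: k=3: 0+220+45·5·4=1120; k=4: 2475+0+45·11·4=4455 → min 1120.
Length 4: M₁..M₄: k=1: 0+11760+72·42·11=45024; k=2: 136080+2475+72·45·11=174195; k=3: 24570+0+72·5·11=28530 → min 28530 | M₂..M₅: k=2: 0+1120+42·45·4=8680; k=3: 9450+220+42·5·4=10510; k=4: 11760+0+42·11·4=13608 → min 8680.
Length 5: M₁..M₅: k=1: 0+8680+72·42·4=20776; k=2: 136080+1120+72·45·4=150160; k=3: 24570+220+72·5·4=26230; k=4: 28530+0+72·11·4=31698 → min 20776.
Optimal order: (M₁ (M₂ (M₃ (M₄ M₅)))) with cost 20776.

20776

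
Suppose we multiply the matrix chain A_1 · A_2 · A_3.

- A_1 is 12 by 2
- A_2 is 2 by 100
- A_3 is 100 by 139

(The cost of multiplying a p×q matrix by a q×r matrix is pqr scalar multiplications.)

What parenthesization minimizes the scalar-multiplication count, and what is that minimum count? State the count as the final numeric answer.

(A_1 · (A_2 · A_3)): cost 31136.
((A_1 · A_2) · A_3): cost 169200.
Optimal: (A_1 · (A_2 · A_3)) with cost 31136.

31136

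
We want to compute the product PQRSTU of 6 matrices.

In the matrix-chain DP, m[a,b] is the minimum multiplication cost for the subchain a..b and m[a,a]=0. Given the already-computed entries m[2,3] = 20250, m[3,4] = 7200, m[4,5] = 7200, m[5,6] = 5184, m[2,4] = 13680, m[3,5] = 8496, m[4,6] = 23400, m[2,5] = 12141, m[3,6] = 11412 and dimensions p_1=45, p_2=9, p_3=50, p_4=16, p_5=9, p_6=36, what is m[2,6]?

25992

m[2,6] = min over k∈[2,5] of m[2,k]+m[k+1,6]+p_{1}·p_k·p_{6}.
k=2: 0 + 11412 + 45·9·36 = 25992; k=3: 20250 + 23400 + 45·50·36 = 124650; k=4: 13680 + 5184 + 45·16·36 = 44784; k=5: 12141 + 0 + 45·9·36 = 26721.
Minimum: 25992 at k=2.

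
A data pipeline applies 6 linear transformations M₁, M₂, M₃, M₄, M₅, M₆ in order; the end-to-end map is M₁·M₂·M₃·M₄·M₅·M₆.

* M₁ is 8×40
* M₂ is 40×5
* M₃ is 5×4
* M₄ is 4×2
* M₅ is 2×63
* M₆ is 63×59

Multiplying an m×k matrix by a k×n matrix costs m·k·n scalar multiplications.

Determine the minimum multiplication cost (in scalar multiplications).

Adjacent pairs: M₁M₂ = 8·40·5 = 1600; M₂M₃ = 40·5·4 = 800; M₃M₄ = 5·4·2 = 40; M₄M₅ = 4·2·63 = 504; M₅M₆ = 2·63·59 = 7434.
Length 3: M₁..M₃: k=1: 0+800+8·40·4=2080; k=2: 1600+0+8·5·4=1760 → min 1760 | M₂..M₄: k=2: 0+40+40·5·2=440; k=3: 800+0+40·4·2=1120 → min 440 | M₃..M₅: k=3: 0+504+5·4·63=1764; k=4: 40+0+5·2·63=670 → min 670 | M₄..M₆: k=4: 0+7434+4·2·59=7906; k=5: 504+0+4·63·59=15372 → min 7906.
Length 4: M₁..M₄: k=1: 0+440+8·40·2=1080; k=2: 1600+40+8·5·2=1720; k=3: 1760+0+8·4·2=1824 → min 1080 | M₂..M₅: k=2: 0+670+40·5·63=13270; k=3: 800+504+40·4·63=11384; k=4: 440+0+40·2·63=5480 → min 5480 | M₃..M₆: k=3: 0+7906+5·4·59=9086; k=4: 40+7434+5·2·59=8064; k=5: 670+0+5·63·59=19255 → min 8064.
Length 5: M₁..M₅: k=1: 0+5480+8·40·63=25640; k=2: 1600+670+8·5·63=4790; k=3: 1760+504+8·4·63=4280; k=4: 1080+0+8·2·63=2088 → min 2088 | M₂..M₆: k=2: 0+8064+40·5·59=19864; k=3: 800+7906+40·4·59=18146; k=4: 440+7434+40·2·59=12594; k=5: 5480+0+40·63·59=154160 → min 12594.
Length 6: M₁..M₆: k=1: 0+12594+8·40·59=31474; k=2: 1600+8064+8·5·59=12024; k=3: 1760+7906+8·4·59=11554; k=4: 1080+7434+8·2·59=9458; k=5: 2088+0+8·63·59=31824 → min 9458.
Optimal order: ((M₁·(M₂·(M₃·M₄)))·(M₅·M₆)) with cost 9458.

9458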